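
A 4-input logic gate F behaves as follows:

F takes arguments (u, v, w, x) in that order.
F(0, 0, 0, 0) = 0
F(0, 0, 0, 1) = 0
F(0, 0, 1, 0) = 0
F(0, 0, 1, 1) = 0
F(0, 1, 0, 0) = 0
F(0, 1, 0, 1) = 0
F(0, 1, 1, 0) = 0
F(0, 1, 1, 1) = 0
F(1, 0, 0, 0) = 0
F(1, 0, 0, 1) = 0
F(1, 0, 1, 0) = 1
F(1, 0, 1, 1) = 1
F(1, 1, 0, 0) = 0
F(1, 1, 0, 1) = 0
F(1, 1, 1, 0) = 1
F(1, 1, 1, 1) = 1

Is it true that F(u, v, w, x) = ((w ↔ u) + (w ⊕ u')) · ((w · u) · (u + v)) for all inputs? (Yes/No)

Check the formula against F row by row:
  u=0, v=0, w=0, x=0: formula gives 0, F = 0 ✓
  u=0, v=0, w=0, x=1: formula gives 0, F = 0 ✓
  u=0, v=0, w=1, x=0: formula gives 0, F = 0 ✓
  u=0, v=0, w=1, x=1: formula gives 0, F = 0 ✓
  … (the remaining 12 rows also agree.)
Every row agrees, so the formula is equivalent.

Yes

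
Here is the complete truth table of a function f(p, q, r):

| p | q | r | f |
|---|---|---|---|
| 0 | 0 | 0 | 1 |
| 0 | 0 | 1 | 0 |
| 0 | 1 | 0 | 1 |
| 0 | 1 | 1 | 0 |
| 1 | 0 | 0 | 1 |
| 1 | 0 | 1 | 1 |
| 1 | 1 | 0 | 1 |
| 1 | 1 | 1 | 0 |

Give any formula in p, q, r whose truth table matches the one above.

The 0-rows are (0,0,1), (0,1,1), (1,1,1). Take each as a conjunction (¬p·¬q·r, ¬p·q·r, p·q·r), form their disjunction, and complement — that gives a formula that is 1 everywhere f is.

f(p, q, r) = not ((((not p and not q) and r) or ((not p and q) and r)) or ((p and q) and r))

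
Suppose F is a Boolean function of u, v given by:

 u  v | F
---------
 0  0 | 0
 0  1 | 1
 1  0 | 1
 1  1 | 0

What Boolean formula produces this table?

The output is 1 exactly when an odd number of inputs are 1 — the 2-way XOR (parity).

F(u, v) = u ⊕ v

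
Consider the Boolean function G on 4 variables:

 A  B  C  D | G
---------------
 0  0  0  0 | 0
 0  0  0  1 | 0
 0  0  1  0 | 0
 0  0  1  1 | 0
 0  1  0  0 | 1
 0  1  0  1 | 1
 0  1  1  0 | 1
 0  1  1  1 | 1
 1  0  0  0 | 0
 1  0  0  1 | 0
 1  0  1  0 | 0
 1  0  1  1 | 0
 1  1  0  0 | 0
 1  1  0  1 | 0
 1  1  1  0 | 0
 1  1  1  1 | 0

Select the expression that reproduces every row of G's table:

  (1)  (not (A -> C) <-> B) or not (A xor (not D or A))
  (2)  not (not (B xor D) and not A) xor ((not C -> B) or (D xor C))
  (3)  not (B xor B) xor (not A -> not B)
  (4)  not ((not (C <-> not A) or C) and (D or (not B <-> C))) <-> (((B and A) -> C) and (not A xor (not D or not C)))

(1) disagrees with G on (0,0,0,0) (formula → 1, table → 0); rule it out.
(2) disagrees with G on (0,0,1,0) (formula → 1, table → 0); rule it out.
(4) disagrees with G on (0,0,0,1) (formula → 1, table → 0); rule it out.
(3) is the remaining candidate, and it agrees with G on all 16 inputs.

3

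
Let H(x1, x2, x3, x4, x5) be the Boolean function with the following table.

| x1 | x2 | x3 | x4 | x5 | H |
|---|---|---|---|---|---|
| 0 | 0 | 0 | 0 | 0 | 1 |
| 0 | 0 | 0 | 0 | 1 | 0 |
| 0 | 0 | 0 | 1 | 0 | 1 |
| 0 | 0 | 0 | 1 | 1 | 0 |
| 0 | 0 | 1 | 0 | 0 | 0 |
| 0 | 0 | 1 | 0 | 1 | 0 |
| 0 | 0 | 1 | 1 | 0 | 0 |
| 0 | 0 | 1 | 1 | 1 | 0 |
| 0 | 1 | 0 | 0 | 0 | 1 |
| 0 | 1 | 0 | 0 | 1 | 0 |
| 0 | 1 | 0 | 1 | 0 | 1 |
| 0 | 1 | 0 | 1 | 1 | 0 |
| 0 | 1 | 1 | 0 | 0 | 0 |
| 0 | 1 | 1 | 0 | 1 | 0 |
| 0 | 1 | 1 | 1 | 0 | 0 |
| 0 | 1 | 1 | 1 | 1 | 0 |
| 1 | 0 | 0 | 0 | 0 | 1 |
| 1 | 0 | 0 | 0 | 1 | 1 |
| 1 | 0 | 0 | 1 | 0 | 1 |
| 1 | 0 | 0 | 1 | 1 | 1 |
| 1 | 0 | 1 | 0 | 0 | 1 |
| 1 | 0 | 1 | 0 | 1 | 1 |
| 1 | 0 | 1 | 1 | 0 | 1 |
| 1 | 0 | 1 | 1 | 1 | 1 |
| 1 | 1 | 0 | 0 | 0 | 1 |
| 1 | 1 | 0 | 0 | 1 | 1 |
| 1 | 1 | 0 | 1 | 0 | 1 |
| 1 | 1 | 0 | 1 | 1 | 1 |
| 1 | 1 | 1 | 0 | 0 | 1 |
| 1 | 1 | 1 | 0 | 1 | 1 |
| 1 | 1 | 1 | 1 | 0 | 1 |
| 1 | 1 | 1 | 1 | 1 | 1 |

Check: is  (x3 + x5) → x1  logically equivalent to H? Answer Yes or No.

Yes

Evaluate (x3 + x5) → x1 on each row and compare to H:
  x1=0, x2=0, x3=0, x4=0, x5=0: formula gives 1, H = 1 ✓
  x1=0, x2=0, x3=0, x4=0, x5=1: formula gives 0, H = 0 ✓
  x1=0, x2=0, x3=0, x4=1, x5=0: formula gives 1, H = 1 ✓
  x1=0, x2=0, x3=0, x4=1, x5=1: formula gives 0, H = 0 ✓
  … (the remaining 28 rows also agree.)
No disagreement on any input; they are logically equivalent.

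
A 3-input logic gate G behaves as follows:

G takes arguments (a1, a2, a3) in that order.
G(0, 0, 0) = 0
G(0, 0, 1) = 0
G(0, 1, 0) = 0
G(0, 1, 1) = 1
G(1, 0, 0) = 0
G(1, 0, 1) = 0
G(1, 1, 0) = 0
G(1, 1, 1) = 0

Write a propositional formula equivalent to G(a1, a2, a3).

G is 1 on exactly one input, (0,1,1), whose minterm is ¬a1·a2·a3. So G is just that conjunction.

G(a1, a2, a3) = (a1' · a2) · a3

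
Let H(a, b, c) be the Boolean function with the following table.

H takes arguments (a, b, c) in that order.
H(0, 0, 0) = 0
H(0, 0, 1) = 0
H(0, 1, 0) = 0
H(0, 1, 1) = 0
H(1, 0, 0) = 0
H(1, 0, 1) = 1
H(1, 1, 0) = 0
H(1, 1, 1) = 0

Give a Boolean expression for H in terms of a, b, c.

Only row (1,0,1) gives 1. That row's minterm a·¬b·c is H directly.

H(a, b, c) = (a ∧ ¬b) ∧ c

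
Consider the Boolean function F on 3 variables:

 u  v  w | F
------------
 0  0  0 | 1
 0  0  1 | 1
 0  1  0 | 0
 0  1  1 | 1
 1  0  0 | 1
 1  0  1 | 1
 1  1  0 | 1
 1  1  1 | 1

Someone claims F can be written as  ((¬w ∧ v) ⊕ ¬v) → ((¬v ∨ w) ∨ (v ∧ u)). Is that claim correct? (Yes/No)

Check the formula against F row by row:
  u=0, v=0, w=0: formula gives 1, F = 1 ✓
  u=0, v=0, w=1: formula gives 1, F = 1 ✓
  u=0, v=1, w=0: formula gives 0, F = 0 ✓
  u=0, v=1, w=1: formula gives 1, F = 1 ✓
  u=1, v=0, w=0: formula gives 1, F = 1 ✓
  …and likewise for the remaining 3 rows.
All 8 rows match — the expression computes F exactly.

Yes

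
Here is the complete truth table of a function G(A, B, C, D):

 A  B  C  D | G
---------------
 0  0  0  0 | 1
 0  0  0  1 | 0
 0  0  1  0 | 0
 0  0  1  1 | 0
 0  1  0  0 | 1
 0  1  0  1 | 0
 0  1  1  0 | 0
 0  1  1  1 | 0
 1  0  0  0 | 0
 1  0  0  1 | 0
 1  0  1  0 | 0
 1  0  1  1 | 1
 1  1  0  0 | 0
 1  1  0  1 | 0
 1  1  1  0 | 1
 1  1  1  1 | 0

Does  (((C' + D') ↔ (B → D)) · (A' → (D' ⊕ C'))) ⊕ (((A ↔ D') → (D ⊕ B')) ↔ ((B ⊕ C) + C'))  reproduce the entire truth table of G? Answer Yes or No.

Evaluate (((C' + D') ↔ (B → D)) · (A' → (D' ⊕ C'))) ⊕ (((A ↔ D') → (D ⊕ B')) ↔ ((B ⊕ C) + C')) on each row and compare to G:
  A=0, B=0, C=0, D=0: formula gives 1, G = 1 ✓
  A=0, B=0, C=0, D=1: formula gives 1, but G = 0 ✗
Since they disagree at (0,0,0,1), the expression is not a correct formula for G.

No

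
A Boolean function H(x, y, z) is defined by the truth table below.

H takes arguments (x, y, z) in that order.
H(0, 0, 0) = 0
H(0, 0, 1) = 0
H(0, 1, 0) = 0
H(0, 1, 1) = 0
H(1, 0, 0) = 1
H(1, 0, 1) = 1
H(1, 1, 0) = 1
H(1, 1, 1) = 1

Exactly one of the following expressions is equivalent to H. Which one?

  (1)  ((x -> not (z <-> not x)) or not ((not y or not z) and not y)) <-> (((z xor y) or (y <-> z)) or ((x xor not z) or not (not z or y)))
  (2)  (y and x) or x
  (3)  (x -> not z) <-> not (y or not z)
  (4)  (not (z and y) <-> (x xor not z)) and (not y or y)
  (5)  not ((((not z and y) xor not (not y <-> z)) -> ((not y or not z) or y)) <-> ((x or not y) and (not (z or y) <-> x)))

(1) fails at (0,0,0): the formula yields 1, H is 0.
(3) fails at (0,0,1): the formula yields 1, H is 0.
(4) fails at (0,0,0): the formula yields 1, H is 0.
(5) fails at (0,0,0): the formula yields 1, H is 0.
Only (2) survives; checking it on all 8 rows confirms it matches H.

2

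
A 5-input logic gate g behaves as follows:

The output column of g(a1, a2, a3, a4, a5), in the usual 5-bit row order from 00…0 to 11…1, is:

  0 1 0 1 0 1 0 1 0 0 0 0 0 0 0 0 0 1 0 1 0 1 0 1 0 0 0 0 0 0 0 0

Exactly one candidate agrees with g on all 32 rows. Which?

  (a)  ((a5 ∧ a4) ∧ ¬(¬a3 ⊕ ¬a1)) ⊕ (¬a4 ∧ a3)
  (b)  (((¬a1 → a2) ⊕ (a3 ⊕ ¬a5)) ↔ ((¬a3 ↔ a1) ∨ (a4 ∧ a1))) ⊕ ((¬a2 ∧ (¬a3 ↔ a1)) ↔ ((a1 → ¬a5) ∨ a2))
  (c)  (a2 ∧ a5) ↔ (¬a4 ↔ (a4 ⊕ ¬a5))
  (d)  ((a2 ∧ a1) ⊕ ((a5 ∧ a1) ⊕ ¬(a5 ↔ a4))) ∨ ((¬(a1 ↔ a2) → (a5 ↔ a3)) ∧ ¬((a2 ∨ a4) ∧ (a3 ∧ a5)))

c

(a) disagrees with g on (0,0,0,0,1) (formula → 0, table → 1); rule it out.
(b) disagrees with g on (0,0,1,0,0) (formula → 1, table → 0); rule it out.
(d) disagrees with g on (0,0,0,0,0) (formula → 1, table → 0); rule it out.
Only (c) survives; checking it on all 32 rows confirms it matches g.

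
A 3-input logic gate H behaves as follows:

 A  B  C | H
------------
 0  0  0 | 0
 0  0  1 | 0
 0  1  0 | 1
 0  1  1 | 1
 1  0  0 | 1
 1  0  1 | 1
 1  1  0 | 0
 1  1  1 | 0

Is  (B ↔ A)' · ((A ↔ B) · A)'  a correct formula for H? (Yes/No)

Yes

Evaluate (B ↔ A)' · ((A ↔ B) · A)' on each row and compare to H:
  A=0, B=0, C=0: formula gives 0, H = 0 ✓
  A=0, B=0, C=1: formula gives 0, H = 0 ✓
  A=0, B=1, C=0: formula gives 1, H = 1 ✓
  A=0, B=1, C=1: formula gives 1, H = 1 ✓
  A=1, B=0, C=0: formula gives 1, H = 1 ✓
  … (the remaining 3 rows also agree.)
Every row agrees, so the formula is equivalent.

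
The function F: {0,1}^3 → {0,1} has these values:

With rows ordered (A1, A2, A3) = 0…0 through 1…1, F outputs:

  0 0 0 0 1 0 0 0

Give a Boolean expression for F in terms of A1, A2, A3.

Only row (1,0,0) gives 1. That row's minterm A1·¬A2·¬A3 is F directly.

F(A1, A2, A3) = (A1 ∧ ¬A2) ∧ ¬A3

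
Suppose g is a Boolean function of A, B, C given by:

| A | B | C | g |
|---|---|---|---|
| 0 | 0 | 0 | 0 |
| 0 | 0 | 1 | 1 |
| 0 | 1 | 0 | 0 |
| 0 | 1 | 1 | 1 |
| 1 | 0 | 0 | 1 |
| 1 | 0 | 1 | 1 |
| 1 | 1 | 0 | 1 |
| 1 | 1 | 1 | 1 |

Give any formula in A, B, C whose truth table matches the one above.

g is 0 on only 2 rows — (0,0,0), (0,1,0). Writing each as a minterm (¬A·¬B·¬C, ¬A·B·¬C) and OR-ing them characterizes exactly where g=0, so g is the negation of that disjunction.

g(A, B, C) = NOT (((NOT A AND NOT B) AND NOT C) OR ((NOT A AND B) AND NOT C))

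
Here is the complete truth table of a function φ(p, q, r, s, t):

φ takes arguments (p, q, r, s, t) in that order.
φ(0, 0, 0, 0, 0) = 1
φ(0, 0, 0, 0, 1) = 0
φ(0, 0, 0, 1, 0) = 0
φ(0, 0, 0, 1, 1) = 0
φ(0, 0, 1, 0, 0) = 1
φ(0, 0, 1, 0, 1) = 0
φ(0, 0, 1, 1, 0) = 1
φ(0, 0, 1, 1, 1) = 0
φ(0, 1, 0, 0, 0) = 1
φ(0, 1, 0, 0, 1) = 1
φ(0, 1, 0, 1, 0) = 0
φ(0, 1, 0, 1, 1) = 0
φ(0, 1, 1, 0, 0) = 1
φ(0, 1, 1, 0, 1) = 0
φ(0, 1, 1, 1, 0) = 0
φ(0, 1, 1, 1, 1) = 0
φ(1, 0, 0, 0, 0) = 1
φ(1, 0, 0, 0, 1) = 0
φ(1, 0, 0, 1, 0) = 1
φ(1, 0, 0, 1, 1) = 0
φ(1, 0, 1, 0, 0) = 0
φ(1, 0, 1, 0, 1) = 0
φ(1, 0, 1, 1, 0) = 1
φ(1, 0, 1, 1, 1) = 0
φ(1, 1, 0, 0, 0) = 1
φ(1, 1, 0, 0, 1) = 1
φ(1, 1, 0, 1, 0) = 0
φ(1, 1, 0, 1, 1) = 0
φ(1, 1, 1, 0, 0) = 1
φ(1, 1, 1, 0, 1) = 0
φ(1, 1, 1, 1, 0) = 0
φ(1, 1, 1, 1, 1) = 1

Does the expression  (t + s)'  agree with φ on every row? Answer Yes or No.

No

Evaluate (t + s)' on each row and compare to φ:
  p=0, q=0, r=0, s=0, t=0: formula gives 1, φ = 1 ✓
  p=0, q=0, r=0, s=0, t=1: formula gives 0, φ = 0 ✓
  p=0, q=0, r=0, s=1, t=0: formula gives 0, φ = 0 ✓
  p=0, q=0, r=0, s=1, t=1: formula gives 0, φ = 0 ✓
  …
  p=0, q=0, r=1, s=1, t=0: formula gives 0, but φ = 1 ✗
A single disagreement suffices: at (0,0,1,1,0) they differ, so the formula does not compute φ.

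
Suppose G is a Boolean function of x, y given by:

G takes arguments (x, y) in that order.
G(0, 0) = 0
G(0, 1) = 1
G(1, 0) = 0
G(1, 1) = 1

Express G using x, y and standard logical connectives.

G(x, y) = y

The output simply equals y.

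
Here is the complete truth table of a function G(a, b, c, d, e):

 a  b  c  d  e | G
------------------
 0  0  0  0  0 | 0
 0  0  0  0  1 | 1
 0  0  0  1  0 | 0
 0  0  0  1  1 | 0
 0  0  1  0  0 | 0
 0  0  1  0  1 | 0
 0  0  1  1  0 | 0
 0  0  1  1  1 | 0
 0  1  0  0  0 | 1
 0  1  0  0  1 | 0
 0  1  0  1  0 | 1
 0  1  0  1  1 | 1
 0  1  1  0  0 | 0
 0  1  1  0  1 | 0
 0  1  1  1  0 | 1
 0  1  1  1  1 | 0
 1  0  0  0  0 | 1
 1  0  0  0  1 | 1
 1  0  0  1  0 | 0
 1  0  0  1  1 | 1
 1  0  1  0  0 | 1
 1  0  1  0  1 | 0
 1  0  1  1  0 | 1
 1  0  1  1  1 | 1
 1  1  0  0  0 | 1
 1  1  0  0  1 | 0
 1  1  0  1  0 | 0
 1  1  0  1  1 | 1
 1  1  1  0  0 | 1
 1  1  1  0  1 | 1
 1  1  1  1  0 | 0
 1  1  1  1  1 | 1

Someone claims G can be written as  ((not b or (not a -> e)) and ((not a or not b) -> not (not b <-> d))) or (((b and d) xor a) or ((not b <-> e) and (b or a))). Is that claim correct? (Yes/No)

Check the formula against G row by row:
  a=0, b=0, c=0, d=0, e=0: formula gives 1, but G = 0 ✗
A single disagreement suffices: at (0,0,0,0,0) they differ, so the formula does not compute G.

No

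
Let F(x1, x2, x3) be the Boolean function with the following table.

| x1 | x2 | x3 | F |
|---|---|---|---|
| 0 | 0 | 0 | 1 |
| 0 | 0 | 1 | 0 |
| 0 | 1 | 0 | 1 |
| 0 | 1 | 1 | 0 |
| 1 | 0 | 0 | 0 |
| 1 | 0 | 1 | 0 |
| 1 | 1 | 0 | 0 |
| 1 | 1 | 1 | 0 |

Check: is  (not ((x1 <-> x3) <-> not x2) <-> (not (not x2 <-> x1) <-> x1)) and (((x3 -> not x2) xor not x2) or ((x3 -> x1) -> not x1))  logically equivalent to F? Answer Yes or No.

Evaluate (not ((x1 <-> x3) <-> not x2) <-> (not (not x2 <-> x1) <-> x1)) and (((x3 -> not x2) xor not x2) or ((x3 -> x1) -> not x1)) on each row and compare to F:
  x1=0, x2=0, x3=0: formula gives 1, F = 1 ✓
  x1=0, x2=0, x3=1: formula gives 0, F = 0 ✓
  x1=0, x2=1, x3=0: formula gives 1, F = 1 ✓
  x1=0, x2=1, x3=1: formula gives 0, F = 0 ✓
  x1=1, x2=0, x3=0: formula gives 0, F = 0 ✓
  … (the remaining 3 rows also agree.)
No disagreement on any input; they are logically equivalent.

Yes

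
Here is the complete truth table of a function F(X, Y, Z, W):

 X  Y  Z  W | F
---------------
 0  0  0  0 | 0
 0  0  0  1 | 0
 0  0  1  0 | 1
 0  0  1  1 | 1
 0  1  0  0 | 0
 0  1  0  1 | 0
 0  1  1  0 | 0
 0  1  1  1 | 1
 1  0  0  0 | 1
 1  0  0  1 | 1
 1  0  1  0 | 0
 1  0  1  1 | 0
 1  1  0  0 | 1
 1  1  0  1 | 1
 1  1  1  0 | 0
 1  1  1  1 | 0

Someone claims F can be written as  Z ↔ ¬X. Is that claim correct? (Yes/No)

Check the formula against F row by row:
  X=0, Y=0, Z=0, W=0: formula gives 0, F = 0 ✓
  X=0, Y=0, Z=0, W=1: formula gives 0, F = 0 ✓
  X=0, Y=0, Z=1, W=0: formula gives 1, F = 1 ✓
  X=0, Y=0, Z=1, W=1: formula gives 1, F = 1 ✓
  …
  X=0, Y=1, Z=1, W=0: formula gives 1, but F = 0 ✗
A single disagreement suffices: at (0,1,1,0) they differ, so the formula does not compute F.

No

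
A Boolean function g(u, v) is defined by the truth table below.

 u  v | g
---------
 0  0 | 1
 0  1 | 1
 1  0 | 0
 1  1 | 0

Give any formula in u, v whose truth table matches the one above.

g(u, v) = ¬u

The output is the negation of u.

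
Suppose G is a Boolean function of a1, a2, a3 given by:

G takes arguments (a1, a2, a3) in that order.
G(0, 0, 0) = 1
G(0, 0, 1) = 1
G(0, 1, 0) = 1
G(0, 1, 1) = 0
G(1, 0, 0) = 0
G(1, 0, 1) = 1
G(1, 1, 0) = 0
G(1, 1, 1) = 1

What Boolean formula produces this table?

G(a1, a2, a3) = ¬((((¬a1 ∧ a2) ∧ a3) ∨ ((a1 ∧ ¬a2) ∧ ¬a3)) ∨ ((a1 ∧ a2) ∧ ¬a3))

There are just 3 zero rows: (0,1,1), (1,0,0), (1,1,0). Their minterms are ¬a1·a2·a3, a1·¬a2·¬a3, a1·a2·¬a3; the OR of those covers precisely the 0-outputs, and negating it yields G.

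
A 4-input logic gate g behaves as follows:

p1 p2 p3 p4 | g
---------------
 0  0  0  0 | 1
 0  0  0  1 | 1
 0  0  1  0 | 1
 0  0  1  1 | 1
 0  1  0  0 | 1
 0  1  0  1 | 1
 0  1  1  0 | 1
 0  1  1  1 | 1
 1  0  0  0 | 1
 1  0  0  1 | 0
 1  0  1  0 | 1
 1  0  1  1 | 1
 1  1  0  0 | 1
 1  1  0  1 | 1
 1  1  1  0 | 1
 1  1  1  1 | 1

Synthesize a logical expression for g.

g(p1, p2, p3, p4) = NOT (((p1 AND NOT p2) AND NOT p3) AND p4)

Only row (1,0,0,1) gives 0. So g is 1 everywhere except there — the complement of the minterm p1·¬p2·¬p3·p4.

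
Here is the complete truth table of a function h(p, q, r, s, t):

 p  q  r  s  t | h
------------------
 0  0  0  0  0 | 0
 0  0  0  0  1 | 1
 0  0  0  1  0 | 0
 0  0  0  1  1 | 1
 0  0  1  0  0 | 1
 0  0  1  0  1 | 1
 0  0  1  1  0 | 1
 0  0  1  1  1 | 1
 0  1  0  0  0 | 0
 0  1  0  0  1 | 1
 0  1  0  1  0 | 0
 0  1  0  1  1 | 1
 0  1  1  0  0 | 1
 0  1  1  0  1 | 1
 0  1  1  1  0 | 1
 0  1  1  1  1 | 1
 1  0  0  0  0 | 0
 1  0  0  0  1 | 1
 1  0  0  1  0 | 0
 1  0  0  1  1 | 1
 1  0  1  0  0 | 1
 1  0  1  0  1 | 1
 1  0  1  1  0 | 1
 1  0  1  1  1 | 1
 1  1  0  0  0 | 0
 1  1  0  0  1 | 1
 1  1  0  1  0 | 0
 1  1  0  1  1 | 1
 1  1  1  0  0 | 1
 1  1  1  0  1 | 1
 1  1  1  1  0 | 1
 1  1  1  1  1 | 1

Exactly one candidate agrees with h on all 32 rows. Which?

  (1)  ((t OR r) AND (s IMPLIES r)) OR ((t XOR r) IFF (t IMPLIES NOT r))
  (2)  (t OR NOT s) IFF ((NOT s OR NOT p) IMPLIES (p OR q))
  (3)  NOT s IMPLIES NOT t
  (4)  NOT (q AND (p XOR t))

(2): at (0,0,0,0,1) it gives 0, but h = 1 — eliminated.
(3): at (0,0,0,0,0) it gives 1, but h = 0 — eliminated.
(4): at (0,0,0,0,0) it gives 1, but h = 0 — eliminated.
Only (1) survives; checking it on all 32 rows confirms it matches h.

1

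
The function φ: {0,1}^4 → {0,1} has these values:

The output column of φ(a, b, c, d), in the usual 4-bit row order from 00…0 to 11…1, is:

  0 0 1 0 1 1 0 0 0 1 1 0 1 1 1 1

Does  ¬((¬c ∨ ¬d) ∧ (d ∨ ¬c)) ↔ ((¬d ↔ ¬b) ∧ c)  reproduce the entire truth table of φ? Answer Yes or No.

No

Check the formula against φ row by row:
  a=0, b=0, c=0, d=0: formula gives 1, but φ = 0 ✗
Row (0,0,0,0) is a counterexample, so the formula is not equivalent to φ.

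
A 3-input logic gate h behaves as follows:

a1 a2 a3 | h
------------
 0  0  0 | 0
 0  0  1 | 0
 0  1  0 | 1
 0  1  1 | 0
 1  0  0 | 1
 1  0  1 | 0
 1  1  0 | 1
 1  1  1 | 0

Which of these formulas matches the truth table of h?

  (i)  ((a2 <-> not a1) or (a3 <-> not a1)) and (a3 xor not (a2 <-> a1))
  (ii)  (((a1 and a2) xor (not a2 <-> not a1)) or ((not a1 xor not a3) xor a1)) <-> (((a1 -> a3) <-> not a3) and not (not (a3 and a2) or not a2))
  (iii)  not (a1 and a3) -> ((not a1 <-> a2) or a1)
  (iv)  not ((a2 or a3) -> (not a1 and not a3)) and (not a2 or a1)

(i): at (0,0,1) it gives 1, but h = 0 — eliminated.
(iii): at (0,1,1) it gives 1, but h = 0 — eliminated.
(iv): at (0,0,1) it gives 1, but h = 0 — eliminated.
That leaves (ii). Evaluating it on every row reproduces the table of h exactly.

ii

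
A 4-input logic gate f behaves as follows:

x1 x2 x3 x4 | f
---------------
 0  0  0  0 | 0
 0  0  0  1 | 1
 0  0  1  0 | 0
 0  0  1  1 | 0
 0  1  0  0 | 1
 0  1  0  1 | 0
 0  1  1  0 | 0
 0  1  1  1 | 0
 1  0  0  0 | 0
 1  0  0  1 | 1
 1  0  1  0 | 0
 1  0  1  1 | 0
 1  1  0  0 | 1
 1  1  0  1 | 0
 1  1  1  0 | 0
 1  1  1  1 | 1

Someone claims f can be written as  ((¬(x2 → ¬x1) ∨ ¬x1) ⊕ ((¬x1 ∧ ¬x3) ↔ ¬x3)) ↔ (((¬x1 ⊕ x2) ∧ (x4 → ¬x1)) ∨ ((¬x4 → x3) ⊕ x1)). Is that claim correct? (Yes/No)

Test each input against both f and the formula:
  x1=0, x2=0, x3=0, x4=0: formula gives 0, f = 0 ✓
  x1=0, x2=0, x3=0, x4=1: formula gives 0, but f = 1 ✗
A single disagreement suffices: at (0,0,0,1) they differ, so the formula does not compute f.

No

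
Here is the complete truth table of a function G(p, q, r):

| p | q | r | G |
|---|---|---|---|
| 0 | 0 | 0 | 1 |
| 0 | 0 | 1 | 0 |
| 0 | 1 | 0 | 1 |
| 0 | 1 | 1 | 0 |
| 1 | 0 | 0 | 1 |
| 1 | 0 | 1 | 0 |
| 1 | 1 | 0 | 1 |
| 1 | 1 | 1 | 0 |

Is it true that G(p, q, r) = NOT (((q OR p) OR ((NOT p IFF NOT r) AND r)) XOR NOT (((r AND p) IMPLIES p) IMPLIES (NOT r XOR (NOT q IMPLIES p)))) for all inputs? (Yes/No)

Test each input against both G and the formula:
  p=0, q=0, r=0: formula gives 1, G = 1 ✓
  p=0, q=0, r=1: formula gives 0, G = 0 ✓
  p=0, q=1, r=0: formula gives 1, G = 1 ✓
  p=0, q=1, r=1: formula gives 0, G = 0 ✓
  p=1, q=0, r=0: formula gives 1, G = 1 ✓
  … (the remaining 3 rows also agree.)
Every row agrees, so the formula is equivalent.

Yes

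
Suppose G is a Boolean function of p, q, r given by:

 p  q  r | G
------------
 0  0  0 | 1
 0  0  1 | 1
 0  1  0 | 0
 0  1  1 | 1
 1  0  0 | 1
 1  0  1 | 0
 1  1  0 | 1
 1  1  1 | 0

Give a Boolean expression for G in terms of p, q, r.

G(p, q, r) = not ((((not p and q) and not r) or ((p and not q) and r)) or ((p and q) and r))

The 0-rows are (0,1,0), (1,0,1), (1,1,1). Take each as a conjunction (¬p·q·¬r, p·¬q·r, p·q·r), form their disjunction, and complement — that gives a formula that is 1 everywhere G is.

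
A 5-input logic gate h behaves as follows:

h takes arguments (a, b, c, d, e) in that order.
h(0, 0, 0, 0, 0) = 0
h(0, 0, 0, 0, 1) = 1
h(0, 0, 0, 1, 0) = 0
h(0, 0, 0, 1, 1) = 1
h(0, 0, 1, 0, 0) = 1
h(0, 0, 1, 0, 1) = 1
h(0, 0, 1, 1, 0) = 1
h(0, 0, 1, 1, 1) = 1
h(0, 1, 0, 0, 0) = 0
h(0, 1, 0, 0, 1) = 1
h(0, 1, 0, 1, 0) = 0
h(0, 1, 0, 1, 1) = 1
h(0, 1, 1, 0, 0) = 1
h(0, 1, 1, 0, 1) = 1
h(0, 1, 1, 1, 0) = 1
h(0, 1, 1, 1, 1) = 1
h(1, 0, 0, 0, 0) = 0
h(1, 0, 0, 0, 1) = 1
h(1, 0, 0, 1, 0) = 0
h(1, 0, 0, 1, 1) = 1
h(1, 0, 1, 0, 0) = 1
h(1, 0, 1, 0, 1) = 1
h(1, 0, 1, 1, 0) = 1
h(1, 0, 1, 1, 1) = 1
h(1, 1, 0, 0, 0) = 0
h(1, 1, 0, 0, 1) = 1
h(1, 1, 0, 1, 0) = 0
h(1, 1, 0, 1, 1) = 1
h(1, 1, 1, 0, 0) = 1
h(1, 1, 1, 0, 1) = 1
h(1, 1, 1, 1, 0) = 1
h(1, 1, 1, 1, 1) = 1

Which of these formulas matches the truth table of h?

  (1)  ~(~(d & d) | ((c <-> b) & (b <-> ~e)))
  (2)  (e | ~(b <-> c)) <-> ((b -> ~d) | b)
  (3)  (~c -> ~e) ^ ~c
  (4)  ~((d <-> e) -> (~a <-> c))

3

(1): at (0,0,0,0,1) it gives 0, but h = 1 — eliminated.
(2): at (0,1,0,0,0) it gives 1, but h = 0 — eliminated.
(4): at (0,0,0,0,0) it gives 1, but h = 0 — eliminated.
(3) is the remaining candidate, and it agrees with h on all 32 inputs.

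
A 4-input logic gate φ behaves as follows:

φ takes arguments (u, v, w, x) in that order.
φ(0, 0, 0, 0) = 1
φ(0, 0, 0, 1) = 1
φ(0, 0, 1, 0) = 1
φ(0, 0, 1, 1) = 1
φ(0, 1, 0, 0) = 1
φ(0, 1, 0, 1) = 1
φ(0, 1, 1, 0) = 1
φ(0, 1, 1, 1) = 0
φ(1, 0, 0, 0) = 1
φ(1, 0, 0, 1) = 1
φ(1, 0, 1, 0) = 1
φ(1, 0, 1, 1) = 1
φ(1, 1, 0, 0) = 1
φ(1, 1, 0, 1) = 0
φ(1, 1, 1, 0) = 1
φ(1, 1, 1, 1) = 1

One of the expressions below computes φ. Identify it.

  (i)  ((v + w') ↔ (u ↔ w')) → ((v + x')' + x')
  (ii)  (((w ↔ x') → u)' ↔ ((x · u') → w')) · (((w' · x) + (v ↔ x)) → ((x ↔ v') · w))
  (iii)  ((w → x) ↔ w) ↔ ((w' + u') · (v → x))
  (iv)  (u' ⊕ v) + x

i

(ii) disagrees with φ on (0,0,0,0) (formula → 0, table → 1); rule it out.
(iii) disagrees with φ on (0,0,0,0) (formula → 0, table → 1); rule it out.
(iv) disagrees with φ on (0,1,0,0) (formula → 0, table → 1); rule it out.
That leaves (i). Evaluating it on every row reproduces the table of φ exactly.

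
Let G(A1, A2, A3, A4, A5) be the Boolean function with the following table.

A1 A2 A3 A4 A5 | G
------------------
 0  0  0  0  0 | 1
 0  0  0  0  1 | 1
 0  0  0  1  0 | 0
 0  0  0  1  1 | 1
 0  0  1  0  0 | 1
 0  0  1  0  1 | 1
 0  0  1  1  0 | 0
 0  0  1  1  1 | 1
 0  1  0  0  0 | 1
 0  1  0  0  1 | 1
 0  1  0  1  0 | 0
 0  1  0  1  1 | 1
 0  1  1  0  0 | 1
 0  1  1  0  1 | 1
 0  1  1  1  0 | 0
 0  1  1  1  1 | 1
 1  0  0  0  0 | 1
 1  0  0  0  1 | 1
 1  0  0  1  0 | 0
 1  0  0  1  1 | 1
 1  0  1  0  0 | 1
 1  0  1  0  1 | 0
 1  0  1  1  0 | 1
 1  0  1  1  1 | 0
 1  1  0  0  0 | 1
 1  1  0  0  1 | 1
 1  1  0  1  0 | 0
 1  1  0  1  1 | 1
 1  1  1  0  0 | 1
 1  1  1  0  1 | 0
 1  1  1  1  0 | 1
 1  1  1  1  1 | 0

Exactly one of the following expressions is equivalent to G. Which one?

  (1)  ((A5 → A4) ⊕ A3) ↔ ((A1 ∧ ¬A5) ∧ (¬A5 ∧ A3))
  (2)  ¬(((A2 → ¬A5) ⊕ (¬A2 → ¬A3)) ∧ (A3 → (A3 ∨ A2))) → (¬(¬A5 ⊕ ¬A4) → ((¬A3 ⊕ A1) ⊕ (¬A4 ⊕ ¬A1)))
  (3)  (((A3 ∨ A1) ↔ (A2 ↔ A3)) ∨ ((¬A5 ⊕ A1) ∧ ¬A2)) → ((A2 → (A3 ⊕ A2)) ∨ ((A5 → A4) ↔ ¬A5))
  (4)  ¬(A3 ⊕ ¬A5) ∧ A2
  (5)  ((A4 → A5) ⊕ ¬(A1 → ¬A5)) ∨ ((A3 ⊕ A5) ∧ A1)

(1) fails at (0,0,0,0,0): the formula yields 0, G is 1.
(2) fails at (0,0,0,1,0): the formula yields 1, G is 0.
(3) fails at (0,0,0,1,0): the formula yields 1, G is 0.
(4) fails at (0,0,0,0,0): the formula yields 0, G is 1.
(5) is the remaining candidate, and it agrees with G on all 32 inputs.

5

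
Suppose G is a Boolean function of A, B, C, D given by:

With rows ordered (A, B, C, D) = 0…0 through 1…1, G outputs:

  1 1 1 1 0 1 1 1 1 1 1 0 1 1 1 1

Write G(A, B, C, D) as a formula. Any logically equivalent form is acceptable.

G(A, B, C, D) = ~((((~A & B) & ~C) & ~D) | (((A & ~B) & C) & D))

There are just 2 zero rows: (0,1,0,0), (1,0,1,1). Their minterms are ¬A·B·¬C·¬D, A·¬B·C·D; the OR of those covers precisely the 0-outputs, and negating it yields G.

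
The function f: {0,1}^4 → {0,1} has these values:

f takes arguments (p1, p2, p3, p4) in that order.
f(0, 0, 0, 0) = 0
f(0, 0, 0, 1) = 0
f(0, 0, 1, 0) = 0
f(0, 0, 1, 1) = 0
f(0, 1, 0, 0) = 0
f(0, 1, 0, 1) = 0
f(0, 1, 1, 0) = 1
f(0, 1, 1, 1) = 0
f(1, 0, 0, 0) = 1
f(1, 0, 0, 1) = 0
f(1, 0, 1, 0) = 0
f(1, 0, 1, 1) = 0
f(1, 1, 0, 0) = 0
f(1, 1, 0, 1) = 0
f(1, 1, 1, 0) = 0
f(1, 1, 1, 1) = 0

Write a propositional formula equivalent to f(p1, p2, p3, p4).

Collect the rows where f=1 — (0,1,1,0), (1,0,0,0) — and write one minterm per row: ¬p1·p2·p3·¬p4, p1·¬p2·¬p3·¬p4. Their union (logical OR) reproduces the table exactly.

f(p1, p2, p3, p4) = (((¬p1 ∧ p2) ∧ p3) ∧ ¬p4) ∨ (((p1 ∧ ¬p2) ∧ ¬p3) ∧ ¬p4)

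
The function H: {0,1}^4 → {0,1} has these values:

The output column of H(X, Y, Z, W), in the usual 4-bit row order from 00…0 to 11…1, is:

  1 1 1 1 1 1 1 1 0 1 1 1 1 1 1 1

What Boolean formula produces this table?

Only row (1,0,0,0) gives 0. So H is 1 everywhere except there — the complement of the minterm X·¬Y·¬Z·¬W.

H(X, Y, Z, W) = ¬(((X ∧ ¬Y) ∧ ¬Z) ∧ ¬W)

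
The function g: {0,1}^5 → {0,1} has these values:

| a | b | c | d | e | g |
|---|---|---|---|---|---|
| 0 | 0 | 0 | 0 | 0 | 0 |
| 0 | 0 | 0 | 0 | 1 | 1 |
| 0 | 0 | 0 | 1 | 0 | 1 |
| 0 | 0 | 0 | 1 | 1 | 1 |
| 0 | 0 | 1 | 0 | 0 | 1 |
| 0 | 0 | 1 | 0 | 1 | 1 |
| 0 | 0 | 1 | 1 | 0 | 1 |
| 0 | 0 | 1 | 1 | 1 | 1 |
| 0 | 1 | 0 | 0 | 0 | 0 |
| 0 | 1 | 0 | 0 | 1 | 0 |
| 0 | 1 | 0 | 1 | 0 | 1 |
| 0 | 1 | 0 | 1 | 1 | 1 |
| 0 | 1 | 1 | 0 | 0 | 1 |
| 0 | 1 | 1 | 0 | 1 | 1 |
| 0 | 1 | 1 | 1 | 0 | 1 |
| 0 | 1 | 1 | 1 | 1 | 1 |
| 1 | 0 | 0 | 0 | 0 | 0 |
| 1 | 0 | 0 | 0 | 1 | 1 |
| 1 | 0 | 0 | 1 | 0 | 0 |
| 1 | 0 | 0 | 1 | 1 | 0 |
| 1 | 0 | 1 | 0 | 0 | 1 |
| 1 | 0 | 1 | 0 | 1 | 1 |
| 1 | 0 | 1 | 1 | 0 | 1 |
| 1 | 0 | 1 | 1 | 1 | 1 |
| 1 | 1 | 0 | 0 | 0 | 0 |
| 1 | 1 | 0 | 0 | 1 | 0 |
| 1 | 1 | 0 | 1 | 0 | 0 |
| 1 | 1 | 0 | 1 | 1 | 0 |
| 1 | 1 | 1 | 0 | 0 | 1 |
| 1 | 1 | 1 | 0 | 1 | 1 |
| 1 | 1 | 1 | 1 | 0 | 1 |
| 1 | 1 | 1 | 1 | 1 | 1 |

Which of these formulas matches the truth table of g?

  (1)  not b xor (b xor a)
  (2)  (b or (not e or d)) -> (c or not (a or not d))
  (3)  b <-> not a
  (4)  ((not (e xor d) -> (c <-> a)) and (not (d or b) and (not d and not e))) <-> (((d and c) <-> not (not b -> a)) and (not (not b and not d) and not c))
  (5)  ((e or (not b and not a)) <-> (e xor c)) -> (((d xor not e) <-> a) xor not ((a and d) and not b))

2

(1) fails at (0,0,0,0,0): the formula yields 1, g is 0.
(3) fails at (0,0,0,0,1): the formula yields 0, g is 1.
(4) fails at (0,1,0,1,0): the formula yields 0, g is 1.
(5) fails at (0,0,0,0,0): the formula yields 1, g is 0.
Only (2) survives; checking it on all 32 rows confirms it matches g.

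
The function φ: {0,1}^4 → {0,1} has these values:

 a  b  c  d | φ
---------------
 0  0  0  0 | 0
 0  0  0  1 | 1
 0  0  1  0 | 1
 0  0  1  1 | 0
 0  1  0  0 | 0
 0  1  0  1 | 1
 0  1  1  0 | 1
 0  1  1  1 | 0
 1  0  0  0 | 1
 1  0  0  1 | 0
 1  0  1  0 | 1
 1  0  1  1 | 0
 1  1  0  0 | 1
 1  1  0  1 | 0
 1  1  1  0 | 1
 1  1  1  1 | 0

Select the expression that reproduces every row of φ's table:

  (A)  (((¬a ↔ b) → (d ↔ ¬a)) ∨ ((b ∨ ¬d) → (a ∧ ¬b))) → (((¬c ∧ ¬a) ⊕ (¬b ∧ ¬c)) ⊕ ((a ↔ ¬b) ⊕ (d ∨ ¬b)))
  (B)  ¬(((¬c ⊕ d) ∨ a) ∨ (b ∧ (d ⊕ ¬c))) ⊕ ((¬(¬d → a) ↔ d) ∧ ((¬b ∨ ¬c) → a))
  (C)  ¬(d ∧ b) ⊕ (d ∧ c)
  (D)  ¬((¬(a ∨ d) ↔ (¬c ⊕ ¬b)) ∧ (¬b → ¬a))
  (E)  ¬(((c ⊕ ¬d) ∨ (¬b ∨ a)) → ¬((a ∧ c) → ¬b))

(A) fails at (0,0,0,0): the formula yields 1, φ is 0.
(C) fails at (0,0,0,0): the formula yields 1, φ is 0.
(D) fails at (0,0,0,0): the formula yields 1, φ is 0.
(E) fails at (0,0,0,0): the formula yields 1, φ is 0.
Only (B) survives; checking it on all 16 rows confirms it matches φ.

B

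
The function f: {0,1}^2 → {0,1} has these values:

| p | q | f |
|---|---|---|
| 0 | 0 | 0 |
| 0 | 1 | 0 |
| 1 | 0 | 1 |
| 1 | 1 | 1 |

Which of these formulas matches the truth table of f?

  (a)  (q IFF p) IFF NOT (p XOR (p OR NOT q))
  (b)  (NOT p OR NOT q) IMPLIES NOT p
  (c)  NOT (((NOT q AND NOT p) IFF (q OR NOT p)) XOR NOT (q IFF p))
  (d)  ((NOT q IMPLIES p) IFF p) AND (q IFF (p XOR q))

(a) fails at (1,0): the formula yields 0, f is 1.
(b) fails at (0,0): the formula yields 1, f is 0.
(d) fails at (0,0): the formula yields 1, f is 0.
(c) is the remaining candidate, and it agrees with f on all 4 inputs.

c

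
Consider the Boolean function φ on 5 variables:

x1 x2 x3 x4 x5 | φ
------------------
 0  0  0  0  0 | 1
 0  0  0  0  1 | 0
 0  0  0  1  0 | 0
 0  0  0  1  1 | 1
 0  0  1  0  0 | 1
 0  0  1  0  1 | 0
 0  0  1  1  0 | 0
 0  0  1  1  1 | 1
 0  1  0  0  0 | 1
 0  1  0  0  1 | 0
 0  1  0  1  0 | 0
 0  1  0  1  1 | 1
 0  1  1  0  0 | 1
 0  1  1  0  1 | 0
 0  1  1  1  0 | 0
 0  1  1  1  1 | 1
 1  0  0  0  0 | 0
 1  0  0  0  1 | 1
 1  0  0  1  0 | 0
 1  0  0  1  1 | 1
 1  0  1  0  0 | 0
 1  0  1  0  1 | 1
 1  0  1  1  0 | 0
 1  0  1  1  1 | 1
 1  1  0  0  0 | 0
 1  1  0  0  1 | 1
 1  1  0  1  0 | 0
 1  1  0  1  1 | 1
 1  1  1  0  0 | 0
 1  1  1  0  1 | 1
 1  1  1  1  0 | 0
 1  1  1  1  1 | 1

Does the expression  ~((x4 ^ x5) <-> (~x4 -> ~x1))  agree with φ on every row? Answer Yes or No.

Test each input against both φ and the formula:
  x1=0, x2=0, x3=0, x4=0, x5=0: formula gives 1, φ = 1 ✓
  x1=0, x2=0, x3=0, x4=0, x5=1: formula gives 0, φ = 0 ✓
  x1=0, x2=0, x3=0, x4=1, x5=0: formula gives 0, φ = 0 ✓
  x1=0, x2=0, x3=0, x4=1, x5=1: formula gives 1, φ = 1 ✓
  …and likewise for the remaining 28 rows.
No disagreement on any input; they are logically equivalent.

Yes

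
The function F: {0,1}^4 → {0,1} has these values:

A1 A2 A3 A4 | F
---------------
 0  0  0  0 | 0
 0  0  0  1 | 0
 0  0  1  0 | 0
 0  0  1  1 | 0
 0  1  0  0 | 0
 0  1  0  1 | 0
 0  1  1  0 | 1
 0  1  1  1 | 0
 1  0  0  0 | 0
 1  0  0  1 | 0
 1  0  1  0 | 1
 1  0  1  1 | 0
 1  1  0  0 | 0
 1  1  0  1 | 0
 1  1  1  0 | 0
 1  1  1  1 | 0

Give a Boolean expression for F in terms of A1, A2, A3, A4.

F(A1, A2, A3, A4) = (((¬A1 ∧ A2) ∧ A3) ∧ ¬A4) ∨ (((A1 ∧ ¬A2) ∧ A3) ∧ ¬A4)

Collect the rows where F=1 — (0,1,1,0), (1,0,1,0) — and write one minterm per row: ¬A1·A2·A3·¬A4, A1·¬A2·A3·¬A4. Their union (logical OR) reproduces the table exactly.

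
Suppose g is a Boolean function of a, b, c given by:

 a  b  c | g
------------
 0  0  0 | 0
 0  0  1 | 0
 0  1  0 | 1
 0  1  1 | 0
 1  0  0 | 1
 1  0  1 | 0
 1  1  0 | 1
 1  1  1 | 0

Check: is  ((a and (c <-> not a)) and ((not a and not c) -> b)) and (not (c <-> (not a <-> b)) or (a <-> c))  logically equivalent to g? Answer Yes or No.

No

Test each input against both g and the formula:
  a=0, b=0, c=0: formula gives 0, g = 0 ✓
  a=0, b=0, c=1: formula gives 0, g = 0 ✓
  a=0, b=1, c=0: formula gives 0, but g = 1 ✗
Since they disagree at (0,1,0), the expression is not a correct formula for g.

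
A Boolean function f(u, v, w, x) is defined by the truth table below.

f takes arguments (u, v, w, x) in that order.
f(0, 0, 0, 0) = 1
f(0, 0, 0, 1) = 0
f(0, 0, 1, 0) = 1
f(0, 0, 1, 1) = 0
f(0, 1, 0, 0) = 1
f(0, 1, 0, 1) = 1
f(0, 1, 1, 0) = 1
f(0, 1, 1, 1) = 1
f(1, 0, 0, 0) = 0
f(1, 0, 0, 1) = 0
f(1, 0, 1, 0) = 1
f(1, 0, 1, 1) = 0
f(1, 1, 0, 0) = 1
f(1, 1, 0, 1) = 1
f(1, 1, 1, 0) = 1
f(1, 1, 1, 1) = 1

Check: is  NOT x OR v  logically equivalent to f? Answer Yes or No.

No

Evaluate NOT x OR v on each row and compare to f:
  u=0, v=0, w=0, x=0: formula gives 1, f = 1 ✓
  u=0, v=0, w=0, x=1: formula gives 0, f = 0 ✓
  u=0, v=0, w=1, x=0: formula gives 1, f = 1 ✓
  u=0, v=0, w=1, x=1: formula gives 0, f = 0 ✓
  …
  u=1, v=0, w=0, x=0: formula gives 1, but f = 0 ✗
A single disagreement suffices: at (1,0,0,0) they differ, so the formula does not compute f.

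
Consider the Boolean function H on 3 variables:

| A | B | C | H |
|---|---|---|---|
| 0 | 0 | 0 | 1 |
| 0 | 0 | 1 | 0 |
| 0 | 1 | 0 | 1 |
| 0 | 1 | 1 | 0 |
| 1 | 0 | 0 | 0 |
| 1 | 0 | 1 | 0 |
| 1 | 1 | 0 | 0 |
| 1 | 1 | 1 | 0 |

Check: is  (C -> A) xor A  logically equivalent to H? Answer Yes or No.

Yes

Check the formula against H row by row:
  A=0, B=0, C=0: formula gives 1, H = 1 ✓
  A=0, B=0, C=1: formula gives 0, H = 0 ✓
  A=0, B=1, C=0: formula gives 1, H = 1 ✓
  A=0, B=1, C=1: formula gives 0, H = 0 ✓
  A=1, B=0, C=0: formula gives 0, H = 0 ✓
  …and likewise for the remaining 3 rows.
All 8 rows match — the expression computes H exactly.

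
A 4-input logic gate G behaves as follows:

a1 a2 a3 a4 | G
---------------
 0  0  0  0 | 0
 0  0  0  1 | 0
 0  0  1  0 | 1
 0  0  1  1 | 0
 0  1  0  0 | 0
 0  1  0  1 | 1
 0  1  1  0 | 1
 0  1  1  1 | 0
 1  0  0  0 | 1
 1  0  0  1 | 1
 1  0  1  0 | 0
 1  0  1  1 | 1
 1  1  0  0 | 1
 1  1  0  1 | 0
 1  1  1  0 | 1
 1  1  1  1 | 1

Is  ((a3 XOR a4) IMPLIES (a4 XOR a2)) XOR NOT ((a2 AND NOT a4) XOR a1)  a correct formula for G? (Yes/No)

No

Check the formula against G row by row:
  a1=0, a2=0, a3=0, a4=0: formula gives 0, G = 0 ✓
  a1=0, a2=0, a3=0, a4=1: formula gives 0, G = 0 ✓
  a1=0, a2=0, a3=1, a4=0: formula gives 1, G = 1 ✓
  a1=0, a2=0, a3=1, a4=1: formula gives 0, G = 0 ✓
  a1=0, a2=1, a3=0, a4=0: formula gives 1, but G = 0 ✗
A single disagreement suffices: at (0,1,0,0) they differ, so the formula does not compute G.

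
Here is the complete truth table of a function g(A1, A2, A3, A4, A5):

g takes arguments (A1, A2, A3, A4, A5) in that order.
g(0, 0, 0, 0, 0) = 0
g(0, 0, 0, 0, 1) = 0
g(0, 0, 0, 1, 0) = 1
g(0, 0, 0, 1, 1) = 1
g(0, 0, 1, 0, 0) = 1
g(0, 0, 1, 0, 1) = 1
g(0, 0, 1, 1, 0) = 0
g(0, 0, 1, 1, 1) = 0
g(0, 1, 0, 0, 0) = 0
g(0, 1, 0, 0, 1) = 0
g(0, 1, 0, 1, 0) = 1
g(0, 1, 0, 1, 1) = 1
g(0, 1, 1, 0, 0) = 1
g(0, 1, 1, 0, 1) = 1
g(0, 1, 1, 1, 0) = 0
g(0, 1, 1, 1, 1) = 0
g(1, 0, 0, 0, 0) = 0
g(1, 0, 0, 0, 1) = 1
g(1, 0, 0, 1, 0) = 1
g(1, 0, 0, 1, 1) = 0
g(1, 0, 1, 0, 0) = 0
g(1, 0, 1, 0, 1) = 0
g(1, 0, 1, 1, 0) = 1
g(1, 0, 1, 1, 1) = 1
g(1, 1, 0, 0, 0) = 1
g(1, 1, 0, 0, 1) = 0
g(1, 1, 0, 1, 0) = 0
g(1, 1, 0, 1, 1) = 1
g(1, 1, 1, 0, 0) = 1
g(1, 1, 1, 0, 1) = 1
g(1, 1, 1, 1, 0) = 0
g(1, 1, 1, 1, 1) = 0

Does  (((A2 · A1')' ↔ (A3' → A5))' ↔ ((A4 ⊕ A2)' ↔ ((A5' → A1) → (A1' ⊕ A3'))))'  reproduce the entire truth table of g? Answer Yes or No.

Yes

Test each input against both g and the formula:
  A1=0, A2=0, A3=0, A4=0, A5=0: formula gives 0, g = 0 ✓
  A1=0, A2=0, A3=0, A4=0, A5=1: formula gives 0, g = 0 ✓
  A1=0, A2=0, A3=0, A4=1, A5=0: formula gives 1, g = 1 ✓
  A1=0, A2=0, A3=0, A4=1, A5=1: formula gives 1, g = 1 ✓
  … (the remaining 28 rows also agree.)
No disagreement on any input; they are logically equivalent.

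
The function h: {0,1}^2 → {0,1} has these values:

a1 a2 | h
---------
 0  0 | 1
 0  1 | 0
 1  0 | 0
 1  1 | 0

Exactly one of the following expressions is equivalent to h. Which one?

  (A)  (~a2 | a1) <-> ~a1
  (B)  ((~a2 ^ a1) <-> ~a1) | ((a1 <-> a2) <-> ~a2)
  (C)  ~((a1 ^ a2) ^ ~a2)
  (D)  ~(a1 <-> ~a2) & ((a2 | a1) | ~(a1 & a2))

A

(B): at (0,1) it gives 1, but h = 0 — eliminated.
(C): at (0,0) it gives 0, but h = 1 — eliminated.
(D): at (1,1) it gives 1, but h = 0 — eliminated.
(A) is the remaining candidate, and it agrees with h on all 4 inputs.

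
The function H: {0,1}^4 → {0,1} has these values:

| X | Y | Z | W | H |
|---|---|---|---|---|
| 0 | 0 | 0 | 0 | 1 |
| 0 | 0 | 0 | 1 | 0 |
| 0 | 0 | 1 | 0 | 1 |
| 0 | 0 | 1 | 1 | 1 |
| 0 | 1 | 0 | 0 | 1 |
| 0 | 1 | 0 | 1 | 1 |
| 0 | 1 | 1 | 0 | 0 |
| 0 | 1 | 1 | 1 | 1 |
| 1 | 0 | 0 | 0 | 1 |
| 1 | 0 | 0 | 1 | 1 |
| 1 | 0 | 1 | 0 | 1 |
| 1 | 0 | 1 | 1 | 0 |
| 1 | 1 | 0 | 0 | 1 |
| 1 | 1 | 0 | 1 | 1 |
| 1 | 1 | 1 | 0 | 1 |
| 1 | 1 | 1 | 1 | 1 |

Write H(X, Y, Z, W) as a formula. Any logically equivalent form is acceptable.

H(X, Y, Z, W) = (((((X' · Y') · Z') · W) + (((X' · Y) · Z) · W')) + (((X · Y') · Z) · W))'

The 0-rows are (0,0,0,1), (0,1,1,0), (1,0,1,1). Take each as a conjunction (¬X·¬Y·¬Z·W, ¬X·Y·Z·¬W, X·¬Y·Z·W), form their disjunction, and complement — that gives a formula that is 1 everywhere H is.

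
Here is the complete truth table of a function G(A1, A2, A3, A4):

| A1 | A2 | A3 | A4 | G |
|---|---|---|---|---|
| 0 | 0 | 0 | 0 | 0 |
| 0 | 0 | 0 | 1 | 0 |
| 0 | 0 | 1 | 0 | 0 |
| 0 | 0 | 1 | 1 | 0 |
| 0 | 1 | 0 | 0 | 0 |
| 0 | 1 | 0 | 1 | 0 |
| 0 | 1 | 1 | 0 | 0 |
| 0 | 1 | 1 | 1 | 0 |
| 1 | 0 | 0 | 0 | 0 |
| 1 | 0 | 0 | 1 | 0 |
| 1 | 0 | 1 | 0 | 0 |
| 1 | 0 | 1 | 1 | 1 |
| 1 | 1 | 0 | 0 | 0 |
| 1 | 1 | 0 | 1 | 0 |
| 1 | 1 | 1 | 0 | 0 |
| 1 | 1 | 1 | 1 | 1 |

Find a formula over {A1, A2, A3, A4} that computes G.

G(A1, A2, A3, A4) = (((A1 & ~A2) & A3) & A4) | (((A1 & A2) & A3) & A4)

The 1-rows are (1,0,1,1), (1,1,1,1). Each contributes one minterm — A1·¬A2·A3·A4; A1·A2·A3·A4 — and their disjunction is a sum-of-products form of G.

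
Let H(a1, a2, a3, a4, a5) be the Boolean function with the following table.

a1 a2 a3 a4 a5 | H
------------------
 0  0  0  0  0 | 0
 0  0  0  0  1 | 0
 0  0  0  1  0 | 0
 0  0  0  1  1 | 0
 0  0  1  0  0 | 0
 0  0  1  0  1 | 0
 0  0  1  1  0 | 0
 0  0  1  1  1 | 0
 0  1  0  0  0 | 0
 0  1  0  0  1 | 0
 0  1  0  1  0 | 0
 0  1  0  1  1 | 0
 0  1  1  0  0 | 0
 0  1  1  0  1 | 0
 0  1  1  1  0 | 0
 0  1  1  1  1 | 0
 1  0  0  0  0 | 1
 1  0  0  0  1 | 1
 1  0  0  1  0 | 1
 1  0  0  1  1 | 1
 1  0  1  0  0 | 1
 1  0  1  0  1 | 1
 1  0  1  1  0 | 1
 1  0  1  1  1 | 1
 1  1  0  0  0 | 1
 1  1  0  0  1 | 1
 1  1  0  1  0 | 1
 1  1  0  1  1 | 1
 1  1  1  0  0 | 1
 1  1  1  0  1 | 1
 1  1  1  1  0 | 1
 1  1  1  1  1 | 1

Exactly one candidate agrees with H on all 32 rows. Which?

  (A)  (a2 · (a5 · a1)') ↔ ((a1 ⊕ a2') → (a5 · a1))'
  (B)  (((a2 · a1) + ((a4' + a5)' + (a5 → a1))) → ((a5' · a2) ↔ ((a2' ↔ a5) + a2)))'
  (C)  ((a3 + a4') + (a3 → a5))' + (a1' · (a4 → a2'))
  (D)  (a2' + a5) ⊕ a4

(B) fails at (1,0,0,0,0): the formula yields 0, H is 1.
(C) fails at (0,0,0,0,0): the formula yields 1, H is 0.
(D) fails at (0,0,0,0,0): the formula yields 1, H is 0.
That leaves (A). Evaluating it on every row reproduces the table of H exactly.

A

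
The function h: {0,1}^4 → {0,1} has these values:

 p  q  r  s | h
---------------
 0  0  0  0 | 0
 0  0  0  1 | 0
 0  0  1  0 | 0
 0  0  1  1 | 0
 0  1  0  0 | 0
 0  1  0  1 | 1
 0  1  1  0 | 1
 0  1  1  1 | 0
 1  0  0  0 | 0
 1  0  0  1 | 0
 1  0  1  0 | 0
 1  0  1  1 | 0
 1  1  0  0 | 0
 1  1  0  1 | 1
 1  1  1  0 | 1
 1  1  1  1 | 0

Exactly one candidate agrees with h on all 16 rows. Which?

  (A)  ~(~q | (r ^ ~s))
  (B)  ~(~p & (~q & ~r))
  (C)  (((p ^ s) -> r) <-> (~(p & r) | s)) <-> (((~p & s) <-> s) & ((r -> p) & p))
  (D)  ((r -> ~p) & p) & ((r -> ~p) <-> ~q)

(B) disagrees with h on (0,0,1,0) (formula → 1, table → 0); rule it out.
(C) disagrees with h on (0,0,0,1) (formula → 1, table → 0); rule it out.
(D) disagrees with h on (0,1,0,1) (formula → 0, table → 1); rule it out.
Only (A) survives; checking it on all 16 rows confirms it matches h.

A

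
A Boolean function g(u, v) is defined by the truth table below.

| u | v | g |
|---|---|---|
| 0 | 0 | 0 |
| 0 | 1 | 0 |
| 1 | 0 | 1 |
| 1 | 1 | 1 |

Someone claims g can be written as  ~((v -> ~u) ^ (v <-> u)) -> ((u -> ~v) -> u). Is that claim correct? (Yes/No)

Test each input against both g and the formula:
  u=0, v=0: formula gives 0, g = 0 ✓
  u=0, v=1: formula gives 1, but g = 0 ✗
Row (0,1) is a counterexample, so the formula is not equivalent to g.

No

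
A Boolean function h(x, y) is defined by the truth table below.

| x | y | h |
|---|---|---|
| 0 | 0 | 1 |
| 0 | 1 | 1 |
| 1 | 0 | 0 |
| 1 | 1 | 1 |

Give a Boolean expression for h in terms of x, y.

h(x, y) = x → y

This is x → y (false only at 1,0).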